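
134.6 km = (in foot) 4.416e+05. Check: 1 km = 1000 m, so 134.6 km = 134.6 * 1000 = 134600 m. 1 foot = 0.3048 m, so 134600 m = 134600 / 0.3048 = 441601.05 foot ≈ 4.416e+05 foot (4 s.f.).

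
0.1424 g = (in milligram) 1 g = 0.001 kg, so 0.1424 g = 0.1424 * 0.001 = 0.0001424 kg. 1 milligram = 1e-06 kg, so 0.0001424 kg = 0.0001424 / 1e-06 = 142.4 milligram. Final answer: 142.4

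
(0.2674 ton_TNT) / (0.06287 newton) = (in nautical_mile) 9.609e+06. Check: 1 ton_TNT = 4.184e+09 J, so 0.2674 ton_TNT = 0.2674 * 4.184e+09 = 1.1188016e+09 J. 0.06287 newton = 0.06287 N. Combine: 1.1188016e+09 J / 0.06287 N = 1.7795476e+10 m. 1 nautical_mile = 1852 m, so 1.7795476e+10 m = 1.7795476e+10 / 1852 = 9608788.5 nautical_mile ≈ 9.609e+06 nautical_mile (4 s.f.).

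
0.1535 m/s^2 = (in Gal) 1 Gal = 0.01 m/s^2, so 0.1535 m/s^2 = 0.1535 / 0.01 = 15.35 Gal. Final answer: 15.35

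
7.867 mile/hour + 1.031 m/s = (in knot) 1 mile/hour = 0.44704 m/s, so 7.867 mile/hour = 7.867 * 0.44704 = 3.5168637 m/s. 1.031 m/s is already in m/s. Sum: 3.5168637 + 1.031 = 4.5478637 m/s. 1 knot = 0.51444444 m/s, so 4.5478637 m/s = 4.5478637 / 0.51444444 = 8.8403398 knot ≈ 8.84 knot (4 s.f.). Final answer: 8.84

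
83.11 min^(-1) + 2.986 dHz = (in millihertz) 1684. Check: 1 min^(-1) = 0.016666667 Hz, so 83.11 min^(-1) = 83.11 * 0.016666667 = 1.3851667 Hz. 1 dHz = 0.1 Hz, so 2.986 dHz = 2.986 * 0.1 = 0.2986 Hz. Sum: 1.3851667 + 0.2986 = 1.6837667 Hz. 1 millihertz = 0.001 Hz, so 1.6837667 Hz = 1.6837667 / 0.001 = 1683.7667 millihertz ≈ 1684 millihertz (4 s.f.).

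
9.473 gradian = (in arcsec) 1 gradian = 0.015707963 rad, so 9.473 gradian = 9.473 * 0.015707963 = 0.14880154 rad. 1 arcsec = 4.8481368e-06 rad, so 0.14880154 rad = 0.14880154 / 4.8481368e-06 = 30692.52 arcsec ≈ 3.069e+04 arcsec (4 s.f.). Final answer: 3.069e+04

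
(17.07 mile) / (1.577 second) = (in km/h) 1 mile = 1609.344 m, so 17.07 mile = 17.07 * 1609.344 = 27471.502 m. 1.577 second = 1.577 s. Combine: 27471.502 m / 1.577 s = 17420.103 m/s. 1 km/h = 0.27777778 m/s, so 17420.103 m/s = 17420.103 / 0.27777778 = 62712.37 km/h ≈ 6.271e+04 km/h (4 s.f.). Final answer: 6.271e+04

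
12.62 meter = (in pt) 12.62 meter = 12.62 m. 1 pt = 0.00035277778 m, so 12.62 m = 12.62 / 0.00035277778 = 35773.228 pt ≈ 3.577e+04 pt (4 s.f.). Final answer: 3.577e+04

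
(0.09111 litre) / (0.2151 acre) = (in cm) 1.047e-05. Check: 1 litre = 0.001 m^3, so 0.09111 litre = 0.09111 * 0.001 = 9.111e-05 m^3. 1 acre = 4046.8564 m^2, so 0.2151 acre = 0.2151 * 4046.8564 = 870.47882 m^2. Combine: 9.111e-05 m^3 / 870.47882 m^2 = 1.0466653e-07 m. 1 cm = 0.01 m, so 1.0466653e-07 m = 1.0466653e-07 / 0.01 = 1.0466653e-05 cm ≈ 1.047e-05 cm (4 s.f.).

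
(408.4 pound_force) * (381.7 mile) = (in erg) 1.116e+16. Check: 1 pound_force = 4.4482216 N, so 408.4 pound_force = 408.4 * 4.4482216 = 1816.6537 N. 1 mile = 1609.344 m, so 381.7 mile = 381.7 * 1609.344 = 614286.6 m. Combine: 1816.6537 N * 614286.6 m = 1.115946e+09 J. 1 erg = 1e-07 J, so 1.115946e+09 J = 1.115946e+09 / 1e-07 = 1.115946e+16 erg ≈ 1.116e+16 erg (4 s.f.).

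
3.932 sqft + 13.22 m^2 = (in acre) 0.003357. Check: 1 sqft = 0.09290304 m^2, so 3.932 sqft = 3.932 * 0.09290304 = 0.36529475 m^2. 13.22 m^2 is already in m^2. Sum: 0.36529475 + 13.22 = 13.585295 m^2. 1 acre = 4046.8564 m^2, so 13.585295 m^2 = 13.585295 / 4046.8564 = 0.0033569994 acre ≈ 0.003357 acre (4 s.f.).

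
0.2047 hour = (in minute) 12.28. Check: 1 hour = 3600 s, so 0.2047 hour = 0.2047 * 3600 = 736.92 s. 1 minute = 60 s, so 736.92 s = 736.92 / 60 = 12.282 minute ≈ 12.28 minute (4 s.f.).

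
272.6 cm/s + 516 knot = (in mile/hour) 1 cm/s = 0.01 m/s, so 272.6 cm/s = 272.6 * 0.01 = 2.726 m/s. 1 knot = 0.51444444 m/s, so 516 knot = 516 * 0.51444444 = 265.45333 m/s. Sum: 2.726 + 265.45333 = 268.17933 m/s. 1 mile/hour = 0.44704 m/s, so 268.17933 m/s = 268.17933 / 0.44704 = 599.90008 mile/hour ≈ 599.9 mile/hour (4 s.f.). Final answer: 599.9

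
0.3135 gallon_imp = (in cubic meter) 1 gallon_imp = 0.00454609 m^3, so 0.3135 gallon_imp = 0.3135 * 0.00454609 = 0.0014251992 m^3. 0.0014251992 m^3 = 0.0014251992 cubic meter ≈ 0.001425 cubic meter (4 s.f.). Final answer: 0.001425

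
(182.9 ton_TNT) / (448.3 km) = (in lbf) 1 ton_TNT = 4.184e+09 J, so 182.9 ton_TNT = 182.9 * 4.184e+09 = 7.652536e+11 J. 1 km = 1000 m, so 448.3 km = 448.3 * 1000 = 448300 m. Combine: 7.652536e+11 J / 448300 m = 1707012.3 N. 1 lbf = 4.4482216 N, so 1707012.3 N = 1707012.3 / 4.4482216 = 383751.62 lbf ≈ 3.838e+05 lbf (4 s.f.). Final answer: 3.838e+05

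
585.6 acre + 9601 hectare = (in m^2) 1 acre = 4046.8564 m^2, so 585.6 acre = 585.6 * 4046.8564 = 2369839.1 m^2. 1 hectare = 10000 m^2, so 9601 hectare = 9601 * 10000 = 96010000 m^2. Sum: 2369839.1 + 96010000 = 98379839 m^2. Result: 98379839 m^2 ≈ 9.838e+07 m^2 (4 s.f.). Final answer: 9.838e+07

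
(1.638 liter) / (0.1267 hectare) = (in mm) 0.001293. Check: 1 liter = 0.001 m^3, so 1.638 liter = 1.638 * 0.001 = 0.001638 m^3. 1 hectare = 10000 m^2, so 0.1267 hectare = 0.1267 * 10000 = 1267 m^2. Combine: 0.001638 m^3 / 1267 m^2 = 1.2928177e-06 m. 1 mm = 0.001 m, so 1.2928177e-06 m = 1.2928177e-06 / 0.001 = 0.0012928177 mm ≈ 0.001293 mm (4 s.f.).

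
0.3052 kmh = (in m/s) 0.08478. Check: 1 kmh = 0.27777778 m/s, so 0.3052 kmh = 0.3052 * 0.27777778 = 0.084777778 m/s. Result: 0.084777778 m/s ≈ 0.08478 m/s (4 s.f.).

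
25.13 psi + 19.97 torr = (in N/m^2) 1 psi = 6894.7573 Pa, so 25.13 psi = 25.13 * 6894.7573 = 173265.25 Pa. 1 torr = 133.32237 Pa, so 19.97 torr = 19.97 * 133.32237 = 2662.4477 Pa. Sum: 173265.25 + 2662.4477 = 175927.7 Pa. 175927.7 Pa = 175927.7 N/m^2 ≈ 1.759e+05 N/m^2 (4 s.f.). Final answer: 1.759e+05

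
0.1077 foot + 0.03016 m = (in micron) 1 foot = 0.3048 m, so 0.1077 foot = 0.1077 * 0.3048 = 0.03282696 m. 0.03016 m is already in m. Sum: 0.03282696 + 0.03016 = 0.06298696 m. 1 micron = 1e-06 m, so 0.06298696 m = 0.06298696 / 1e-06 = 62986.96 micron ≈ 6.299e+04 micron (4 s.f.). Final answer: 6.299e+04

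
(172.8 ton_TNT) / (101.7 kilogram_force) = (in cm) 7.249e+10. Check: 1 ton_TNT = 4.184e+09 J, so 172.8 ton_TNT = 172.8 * 4.184e+09 = 7.229952e+11 J. 1 kilogram_force = 9.80665 N, so 101.7 kilogram_force = 101.7 * 9.80665 = 997.3363 N. Combine: 7.229952e+11 J / 997.3363 N = 7.2492618e+08 m. 1 cm = 0.01 m, so 7.2492618e+08 m = 7.2492618e+08 / 0.01 = 7.2492618e+10 cm ≈ 7.249e+10 cm (4 s.f.).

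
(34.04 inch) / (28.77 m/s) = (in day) 3.478e-07. Check: 1 inch = 0.0254 m, so 34.04 inch = 34.04 * 0.0254 = 0.864616 m. 28.77 m/s is already in m/s. Combine: 0.864616 m / 28.77 m/s = 0.030052694 s. 1 day = 86400 s, so 0.030052694 s = 0.030052694 / 86400 = 3.478321e-07 day ≈ 3.478e-07 day (4 s.f.).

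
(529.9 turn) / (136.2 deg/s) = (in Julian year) 4.438e-05. Check: 1 turn = 6.2831853 rad, so 529.9 turn = 529.9 * 6.2831853 = 3329.4599 rad. 1 deg/s = 0.017453293 rad/s, so 136.2 deg/s = 136.2 * 0.017453293 = 2.3771384 rad/s. Combine: 3329.4599 rad / 2.3771384 rad/s = 1400.6167 s. 1 Julian year = 31557600 s, so 1400.6167 s = 1400.6167 / 31557600 = 4.4382866e-05 Julian year ≈ 4.438e-05 Julian year (4 s.f.).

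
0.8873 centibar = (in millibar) 1 centibar = 1000 Pa, so 0.8873 centibar = 0.8873 * 1000 = 887.3 Pa. 1 millibar = 100 Pa, so 887.3 Pa = 887.3 / 100 = 8.873 millibar. Final answer: 8.873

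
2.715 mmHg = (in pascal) 362. Check: 1 mmHg = 133.32237 Pa, so 2.715 mmHg = 2.715 * 133.32237 = 361.97023 Pa. 361.97023 Pa = 361.97023 pascal ≈ 362 pascal (4 s.f.).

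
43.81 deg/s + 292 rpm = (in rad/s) 1 deg/s = 0.017453293 rad/s, so 43.81 deg/s = 43.81 * 0.017453293 = 0.76462875 rad/s. 1 rpm = 0.10471976 rad/s, so 292 rpm = 292 * 0.10471976 = 30.578168 rad/s. Sum: 0.76462875 + 30.578168 = 31.342797 rad/s. Result: 31.342797 rad/s ≈ 31.34 rad/s (4 s.f.). Final answer: 31.34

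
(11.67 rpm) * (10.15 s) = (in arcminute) 4.264e+04. Check: 1 rpm = 0.10471976 rad/s, so 11.67 rpm = 11.67 * 0.10471976 = 1.2220795 rad/s. 10.15 s is already in s. Combine: 1.2220795 rad/s * 10.15 s = 12.404107 rad. 1 arcminute = 0.00029088821 rad, so 12.404107 rad = 12.404107 / 0.00029088821 = 42642.18 arcminute ≈ 4.264e+04 arcminute (4 s.f.).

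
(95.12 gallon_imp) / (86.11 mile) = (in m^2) 1 gallon_imp = 0.00454609 m^3, so 95.12 gallon_imp = 95.12 * 0.00454609 = 0.43242408 m^3. 1 mile = 1609.344 m, so 86.11 mile = 86.11 * 1609.344 = 138580.61 m. Combine: 0.43242408 m^3 / 138580.61 m = 3.1203794e-06 m^2. Result: 3.1203794e-06 m^2 ≈ 3.12e-06 m^2 (4 s.f.). Final answer: 3.12e-06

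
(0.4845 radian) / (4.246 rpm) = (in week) 0.4845 radian = 0.4845 rad. 1 rpm = 0.10471976 rad/s, so 4.246 rpm = 4.246 * 0.10471976 = 0.44464008 rad/s. Combine: 0.4845 rad / 0.44464008 rad/s = 1.0896454 s. 1 week = 604800 s, so 1.0896454 s = 1.0896454 / 604800 = 1.8016623e-06 week ≈ 1.802e-06 week (4 s.f.). Final answer: 1.802e-06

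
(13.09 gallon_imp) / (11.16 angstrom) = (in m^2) 1 gallon_imp = 0.00454609 m^3, so 13.09 gallon_imp = 13.09 * 0.00454609 = 0.059508318 m^3. 1 angstrom = 1e-10 m, so 11.16 angstrom = 11.16 * 1e-10 = 1.116e-09 m. Combine: 0.059508318 m^3 / 1.116e-09 m = 53322866 m^2. Result: 53322866 m^2 ≈ 5.332e+07 m^2 (4 s.f.). Final answer: 5.332e+07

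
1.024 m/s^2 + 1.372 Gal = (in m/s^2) 1.024 m/s^2 is already in m/s^2. 1 Gal = 0.01 m/s^2, so 1.372 Gal = 1.372 * 0.01 = 0.01372 m/s^2. Sum: 1.024 + 0.01372 = 1.03772 m/s^2. Result: 1.03772 m/s^2 ≈ 1.038 m/s^2 (4 s.f.). Final answer: 1.038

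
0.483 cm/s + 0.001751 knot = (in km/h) 1 cm/s = 0.01 m/s, so 0.483 cm/s = 0.483 * 0.01 = 0.00483 m/s. 1 knot = 0.51444444 m/s, so 0.001751 knot = 0.001751 * 0.51444444 = 0.00090079222 m/s. Sum: 0.00483 + 0.00090079222 = 0.0057307922 m/s. 1 km/h = 0.27777778 m/s, so 0.0057307922 m/s = 0.0057307922 / 0.27777778 = 0.020630852 km/h ≈ 0.02063 km/h (4 s.f.). Final answer: 0.02063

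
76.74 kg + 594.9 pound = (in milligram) 76.74 kg is already in kg. 1 pound = 0.45359237 kg, so 594.9 pound = 594.9 * 0.45359237 = 269.8421 kg. Sum: 76.74 + 269.8421 = 346.5821 kg. 1 milligram = 1e-06 kg, so 346.5821 kg = 346.5821 / 1e-06 = 3.465821e+08 milligram ≈ 3.466e+08 milligram (4 s.f.). Final answer: 3.466e+08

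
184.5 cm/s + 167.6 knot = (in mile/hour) 1 cm/s = 0.01 m/s, so 184.5 cm/s = 184.5 * 0.01 = 1.845 m/s. 1 knot = 0.51444444 m/s, so 167.6 knot = 167.6 * 0.51444444 = 86.220889 m/s. Sum: 1.845 + 86.220889 = 88.065889 m/s. 1 mile/hour = 0.44704 m/s, so 88.065889 m/s = 88.065889 / 0.44704 = 196.99778 mile/hour ≈ 197 mile/hour (4 s.f.). Final answer: 197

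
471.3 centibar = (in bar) 4.713. Check: 1 centibar = 1000 Pa, so 471.3 centibar = 471.3 * 1000 = 471300 Pa. 1 bar = 100000 Pa, so 471300 Pa = 471300 / 100000 = 4.713 bar.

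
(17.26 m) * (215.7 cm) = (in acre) 0.0092. Check: 17.26 m is already in m. 1 cm = 0.01 m, so 215.7 cm = 215.7 * 0.01 = 2.157 m. Combine: 17.26 m * 2.157 m = 37.22982 m^2. 1 acre = 4046.8564 m^2, so 37.22982 m^2 = 37.22982 / 4046.8564 = 0.0091996889 acre ≈ 0.0092 acre (4 s.f.).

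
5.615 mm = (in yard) 0.006141. Check: 1 mm = 0.001 m, so 5.615 mm = 5.615 * 0.001 = 0.005615 m. 1 yard = 0.9144 m, so 0.005615 m = 0.005615 / 0.9144 = 0.0061406387 yard ≈ 0.006141 yard (4 s.f.).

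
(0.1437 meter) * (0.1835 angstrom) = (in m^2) 0.1437 meter = 0.1437 m. 1 angstrom = 1e-10 m, so 0.1835 angstrom = 0.1835 * 1e-10 = 1.835e-11 m. Combine: 0.1437 m * 1.835e-11 m = 2.636895e-12 m^2. Result: 2.636895e-12 m^2 ≈ 2.637e-12 m^2 (4 s.f.). Final answer: 2.637e-12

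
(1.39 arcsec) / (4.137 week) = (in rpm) 1 arcsec = 4.8481368e-06 rad, so 1.39 arcsec = 1.39 * 4.8481368e-06 = 6.7389102e-06 rad. 1 week = 604800 s, so 4.137 week = 4.137 * 604800 = 2502057.6 s. Combine: 6.7389102e-06 rad / 2502057.6 s = 2.6933473e-12 rad/s. 1 rpm = 0.10471976 rad/s, so 2.6933473e-12 rad/s = 2.6933473e-12 / 0.10471976 = 2.5719573e-11 rpm ≈ 2.572e-11 rpm (4 s.f.). Final answer: 2.572e-11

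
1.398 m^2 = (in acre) 0.0003455. Check: 1 acre = 4046.8564 m^2, so 1.398 m^2 = 1.398 / 4046.8564 = 0.00034545332 acre ≈ 0.0003455 acre (4 s.f.).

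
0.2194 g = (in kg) 1 g = 0.001 kg, so 0.2194 g = 0.2194 * 0.001 = 0.0002194 kg. Result: 0.0002194 kg. Final answer: 0.0002194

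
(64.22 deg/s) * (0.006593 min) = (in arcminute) 1524. Check: 1 deg/s = 0.017453293 rad/s, so 64.22 deg/s = 64.22 * 0.017453293 = 1.1208504 rad/s. 1 min = 60 s, so 0.006593 min = 0.006593 * 60 = 0.39558 s. Combine: 1.1208504 rad/s * 0.39558 s = 0.44338602 rad. 1 arcminute = 0.00029088821 rad, so 0.44338602 rad = 0.44338602 / 0.00029088821 = 1524.2489 arcminute ≈ 1524 arcminute (4 s.f.).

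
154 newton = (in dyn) 1.54e+07. Check: 154 newton = 154 N. 1 dyn = 1e-05 N, so 154 N = 154 / 1e-05 = 15400000 dyn ≈ 1.54e+07 dyn (4 s.f.).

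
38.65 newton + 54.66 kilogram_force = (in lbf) 129.2. Check: 38.65 newton = 38.65 N. 1 kilogram_force = 9.80665 N, so 54.66 kilogram_force = 54.66 * 9.80665 = 536.03149 N. Sum: 38.65 + 536.03149 = 574.68149 N. 1 lbf = 4.4482216 N, so 574.68149 N = 574.68149 / 4.4482216 = 129.19354 lbf ≈ 129.2 lbf (4 s.f.).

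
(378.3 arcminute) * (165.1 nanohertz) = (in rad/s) 1.817e-08. Check: 1 arcminute = 0.00029088821 rad, so 378.3 arcminute = 378.3 * 0.00029088821 = 0.11004301 rad. 1 nanohertz = 1e-09 Hz, so 165.1 nanohertz = 165.1 * 1e-09 = 1.651e-07 Hz. Combine: 0.11004301 rad * 1.651e-07 Hz = 1.8168101e-08 rad/s. Result: 1.8168101e-08 rad/s ≈ 1.817e-08 rad/s (4 s.f.).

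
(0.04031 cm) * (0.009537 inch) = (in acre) 2.413e-11. Check: 1 cm = 0.01 m, so 0.04031 cm = 0.04031 * 0.01 = 0.0004031 m. 1 inch = 0.0254 m, so 0.009537 inch = 0.009537 * 0.0254 = 0.0002422398 m. Combine: 0.0004031 m * 0.0002422398 m = 9.7646863e-08 m^2. 1 acre = 4046.8564 m^2, so 9.7646863e-08 m^2 = 9.7646863e-08 / 4046.8564 = 2.4129065e-11 acre ≈ 2.413e-11 acre (4 s.f.).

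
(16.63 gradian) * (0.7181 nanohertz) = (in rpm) 1 gradian = 0.015707963 rad, so 16.63 gradian = 16.63 * 0.015707963 = 0.26122343 rad. 1 nanohertz = 1e-09 Hz, so 0.7181 nanohertz = 0.7181 * 1e-09 = 7.181e-10 Hz. Combine: 0.26122343 rad * 7.181e-10 Hz = 1.8758454e-10 rad/s. 1 rpm = 0.10471976 rad/s, so 1.8758454e-10 rad/s = 1.8758454e-10 / 0.10471976 = 1.7913005e-09 rpm ≈ 1.791e-09 rpm (4 s.f.). Final answer: 1.791e-09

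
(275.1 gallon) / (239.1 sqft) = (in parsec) 1 gallon = 0.0037854118 m^3, so 275.1 gallon = 275.1 * 0.0037854118 = 1.0413668 m^3. 1 sqft = 0.09290304 m^2, so 239.1 sqft = 239.1 * 0.09290304 = 22.213117 m^2. Combine: 1.0413668 m^3 / 22.213117 m^2 = 0.046880714 m. 1 parsec = 3.0856776e+16 m, so 0.046880714 m = 0.046880714 / 3.0856776e+16 = 1.5193005e-18 parsec ≈ 1.519e-18 parsec (4 s.f.). Final answer: 1.519e-18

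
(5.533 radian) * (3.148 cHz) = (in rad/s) 0.1742. Check: 5.533 radian = 5.533 rad. 1 cHz = 0.01 Hz, so 3.148 cHz = 3.148 * 0.01 = 0.03148 Hz. Combine: 5.533 rad * 0.03148 Hz = 0.17417884 rad/s. Result: 0.17417884 rad/s ≈ 0.1742 rad/s (4 s.f.).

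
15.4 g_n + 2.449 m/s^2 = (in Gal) 1.535e+04. Check: 1 g_n = 9.80665 m/s^2, so 15.4 g_n = 15.4 * 9.80665 = 151.02241 m/s^2. 2.449 m/s^2 is already in m/s^2. Sum: 151.02241 + 2.449 = 153.47141 m/s^2. 1 Gal = 0.01 m/s^2, so 153.47141 m/s^2 = 153.47141 / 0.01 = 15347.141 Gal ≈ 1.535e+04 Gal (4 s.f.).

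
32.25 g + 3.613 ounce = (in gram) 134.7. Check: 1 g = 0.001 kg, so 32.25 g = 32.25 * 0.001 = 0.03225 kg. 1 ounce = 0.028349523 kg, so 3.613 ounce = 3.613 * 0.028349523 = 0.10242683 kg. Sum: 0.03225 + 0.10242683 = 0.13467683 kg. 1 gram = 0.001 kg, so 0.13467683 kg = 0.13467683 / 0.001 = 134.67683 gram ≈ 134.7 gram (4 s.f.).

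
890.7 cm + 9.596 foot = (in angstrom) 1 cm = 0.01 m, so 890.7 cm = 890.7 * 0.01 = 8.907 m. 1 foot = 0.3048 m, so 9.596 foot = 9.596 * 0.3048 = 2.9248608 m. Sum: 8.907 + 2.9248608 = 11.831861 m. 1 angstrom = 1e-10 m, so 11.831861 m = 11.831861 / 1e-10 = 1.1831861e+11 angstrom ≈ 1.183e+11 angstrom (4 s.f.). Final answer: 1.183e+11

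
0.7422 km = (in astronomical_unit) 1 km = 1000 m, so 0.7422 km = 0.7422 * 1000 = 742.2 m. 1 astronomical_unit = 1.4959787e+11 m, so 742.2 m = 742.2 / 1.4959787e+11 = 4.9613006e-09 astronomical_unit ≈ 4.961e-09 astronomical_unit (4 s.f.). Final answer: 4.961e-09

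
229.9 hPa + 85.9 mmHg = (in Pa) 3.444e+04. Check: 1 hPa = 100 Pa, so 229.9 hPa = 229.9 * 100 = 22990 Pa. 1 mmHg = 133.32237 Pa, so 85.9 mmHg = 85.9 * 133.32237 = 11452.391 Pa. Sum: 22990 + 11452.391 = 34442.391 Pa. Result: 34442.391 Pa ≈ 3.444e+04 Pa (4 s.f.).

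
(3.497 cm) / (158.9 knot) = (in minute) 1 cm = 0.01 m, so 3.497 cm = 3.497 * 0.01 = 0.03497 m. 1 knot = 0.51444444 m/s, so 158.9 knot = 158.9 * 0.51444444 = 81.745222 m/s. Combine: 0.03497 m / 81.745222 m/s = 0.00042779259 s. 1 minute = 60 s, so 0.00042779259 s = 0.00042779259 / 60 = 7.1298764e-06 minute ≈ 7.13e-06 minute (4 s.f.). Final answer: 7.13e-06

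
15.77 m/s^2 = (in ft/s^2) 51.74. Check: 1 ft/s^2 = 0.3048 m/s^2, so 15.77 m/s^2 = 15.77 / 0.3048 = 51.738845 ft/s^2 ≈ 51.74 ft/s^2 (4 s.f.).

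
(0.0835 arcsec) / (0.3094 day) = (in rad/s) 1 arcsec = 4.8481368e-06 rad, so 0.0835 arcsec = 0.0835 * 4.8481368e-06 = 4.0481942e-07 rad. 1 day = 86400 s, so 0.3094 day = 0.3094 * 86400 = 26732.16 s. Combine: 4.0481942e-07 rad / 26732.16 s = 1.5143536e-11 rad/s. Result: 1.5143536e-11 rad/s ≈ 1.514e-11 rad/s (4 s.f.). Final answer: 1.514e-11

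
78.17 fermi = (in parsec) 2.533e-30. Check: 1 fermi = 1e-15 m, so 78.17 fermi = 78.17 * 1e-15 = 7.817e-14 m. 1 parsec = 3.0856776e+16 m, so 7.817e-14 m = 7.817e-14 / 3.0856776e+16 = 2.5333172e-30 parsec ≈ 2.533e-30 parsec (4 s.f.).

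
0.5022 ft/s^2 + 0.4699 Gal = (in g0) 0.01609. Check: 1 ft/s^2 = 0.3048 m/s^2, so 0.5022 ft/s^2 = 0.5022 * 0.3048 = 0.15307056 m/s^2. 1 Gal = 0.01 m/s^2, so 0.4699 Gal = 0.4699 * 0.01 = 0.004699 m/s^2. Sum: 0.15307056 + 0.004699 = 0.15776956 m/s^2. 1 g0 = 9.80665 m/s^2, so 0.15776956 m/s^2 = 0.15776956 / 9.80665 = 0.016088018 g0 ≈ 0.01609 g0 (4 s.f.).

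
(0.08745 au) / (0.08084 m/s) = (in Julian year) 1 au = 1.4959787e+11 m, so 0.08745 au = 0.08745 * 1.4959787e+11 = 1.3082334e+10 m. 0.08084 m/s is already in m/s. Combine: 1.3082334e+10 m / 0.08084 m/s = 1.6182996e+11 s. 1 Julian year = 31557600 s, so 1.6182996e+11 s = 1.6182996e+11 / 31557600 = 5128.0819 Julian year ≈ 5128 Julian year (4 s.f.). Final answer: 5128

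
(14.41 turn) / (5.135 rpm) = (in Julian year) 5.335e-06. Check: 1 turn = 6.2831853 rad, so 14.41 turn = 14.41 * 6.2831853 = 90.5407 rad. 1 rpm = 0.10471976 rad/s, so 5.135 rpm = 5.135 * 0.10471976 = 0.53773594 rad/s. Combine: 90.5407 rad / 0.53773594 rad/s = 168.3739 s. 1 Julian year = 31557600 s, so 168.3739 s = 168.3739 / 31557600 = 5.3354471e-06 Julian year ≈ 5.335e-06 Julian year (4 s.f.).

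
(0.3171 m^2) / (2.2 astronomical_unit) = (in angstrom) 0.3171 m^2 is already in m^2. 1 astronomical_unit = 1.4959787e+11 m, so 2.2 astronomical_unit = 2.2 * 1.4959787e+11 = 3.2911532e+11 m. Combine: 0.3171 m^2 / 3.2911532e+11 m = 9.6349208e-13 m. 1 angstrom = 1e-10 m, so 9.6349208e-13 m = 9.6349208e-13 / 1e-10 = 0.0096349208 angstrom ≈ 0.009635 angstrom (4 s.f.). Final answer: 0.009635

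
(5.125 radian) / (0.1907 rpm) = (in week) 5.125 radian = 5.125 rad. 1 rpm = 0.10471976 rad/s, so 0.1907 rpm = 0.1907 * 0.10471976 = 0.019970057 rad/s. Combine: 5.125 rad / 0.019970057 rad/s = 256.63422 s. 1 week = 604800 s, so 256.63422 s = 256.63422 / 604800 = 0.00042432906 week ≈ 0.0004243 week (4 s.f.). Final answer: 0.0004243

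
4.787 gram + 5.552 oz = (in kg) 0.1622. Check: 1 gram = 0.001 kg, so 4.787 gram = 4.787 * 0.001 = 0.004787 kg. 1 oz = 0.028349523 kg, so 5.552 oz = 5.552 * 0.028349523 = 0.15739655 kg. Sum: 0.004787 + 0.15739655 = 0.16218355 kg. Result: 0.16218355 kg ≈ 0.1622 kg (4 s.f.).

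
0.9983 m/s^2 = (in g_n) 1 g_n = 9.80665 m/s^2, so 0.9983 m/s^2 = 0.9983 / 9.80665 = 0.10179827 g_n ≈ 0.1018 g_n (4 s.f.). Final answer: 0.1018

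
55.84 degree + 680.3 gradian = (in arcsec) 2.405e+06. Check: 1 degree = 0.017453293 rad, so 55.84 degree = 55.84 * 0.017453293 = 0.97459185 rad. 1 gradian = 0.015707963 rad, so 680.3 gradian = 680.3 * 0.015707963 = 10.686127 rad. Sum: 0.97459185 + 10.686127 = 11.660719 rad. 1 arcsec = 4.8481368e-06 rad, so 11.660719 rad = 11.660719 / 4.8481368e-06 = 2405196 arcsec ≈ 2.405e+06 arcsec (4 s.f.).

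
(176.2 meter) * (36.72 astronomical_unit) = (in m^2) 176.2 meter = 176.2 m. 1 astronomical_unit = 1.4959787e+11 m, so 36.72 astronomical_unit = 36.72 * 1.4959787e+11 = 5.4932338e+12 m. Combine: 176.2 m * 5.4932338e+12 m = 9.679078e+14 m^2. Result: 9.679078e+14 m^2 ≈ 9.679e+14 m^2 (4 s.f.). Final answer: 9.679e+14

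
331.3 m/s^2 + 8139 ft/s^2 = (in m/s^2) 2812. Check: 331.3 m/s^2 is already in m/s^2. 1 ft/s^2 = 0.3048 m/s^2, so 8139 ft/s^2 = 8139 * 0.3048 = 2480.7672 m/s^2. Sum: 331.3 + 2480.7672 = 2812.0672 m/s^2. Result: 2812.0672 m/s^2 ≈ 2812 m/s^2 (4 s.f.).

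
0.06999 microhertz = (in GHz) 6.999e-17. Check: 1 microhertz = 1e-06 Hz, so 0.06999 microhertz = 0.06999 * 1e-06 = 6.999e-08 Hz. 1 GHz = 1e+09 Hz, so 6.999e-08 Hz = 6.999e-08 / 1e+09 = 6.999e-17 GHz.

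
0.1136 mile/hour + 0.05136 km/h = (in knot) 1 mile/hour = 0.44704 m/s, so 0.1136 mile/hour = 0.1136 * 0.44704 = 0.050783744 m/s. 1 km/h = 0.27777778 m/s, so 0.05136 km/h = 0.05136 * 0.27777778 = 0.014266667 m/s. Sum: 0.050783744 + 0.014266667 = 0.065050411 m/s. 1 knot = 0.51444444 m/s, so 0.065050411 m/s = 0.065050411 / 0.51444444 = 0.12644788 knot ≈ 0.1264 knot (4 s.f.). Final answer: 0.1264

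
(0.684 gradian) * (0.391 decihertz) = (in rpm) 0.004012. Check: 1 gradian = 0.015707963 rad, so 0.684 gradian = 0.684 * 0.015707963 = 0.010744247 rad. 1 decihertz = 0.1 Hz, so 0.391 decihertz = 0.391 * 0.1 = 0.0391 Hz. Combine: 0.010744247 rad * 0.0391 Hz = 0.00042010005 rad/s. 1 rpm = 0.10471976 rad/s, so 0.00042010005 rad/s = 0.00042010005 / 0.10471976 = 0.00401166 rpm ≈ 0.004012 rpm (4 s.f.).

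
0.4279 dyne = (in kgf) 1 dyne = 1e-05 N, so 0.4279 dyne = 0.4279 * 1e-05 = 4.279e-06 N. 1 kgf = 9.80665 N, so 4.279e-06 N = 4.279e-06 / 9.80665 = 4.3633657e-07 kgf ≈ 4.363e-07 kgf (4 s.f.). Final answer: 4.363e-07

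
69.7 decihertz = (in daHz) 1 decihertz = 0.1 Hz, so 69.7 decihertz = 69.7 * 0.1 = 6.97 Hz. 1 daHz = 10 Hz, so 6.97 Hz = 6.97 / 10 = 0.697 daHz. Final answer: 0.697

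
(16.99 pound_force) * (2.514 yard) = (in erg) 1 pound_force = 4.4482216 N, so 16.99 pound_force = 16.99 * 4.4482216 = 75.575285 N. 1 yard = 0.9144 m, so 2.514 yard = 2.514 * 0.9144 = 2.2988016 m. Combine: 75.575285 N * 2.2988016 m = 173.73259 J. 1 erg = 1e-07 J, so 173.73259 J = 173.73259 / 1e-07 = 1.7373259e+09 erg ≈ 1.737e+09 erg (4 s.f.). Final answer: 1.737e+09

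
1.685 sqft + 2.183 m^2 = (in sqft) 25.18. Check: 1 sqft = 0.09290304 m^2, so 1.685 sqft = 1.685 * 0.09290304 = 0.15654162 m^2. 2.183 m^2 is already in m^2. Sum: 0.15654162 + 2.183 = 2.3395416 m^2. 1 sqft = 0.09290304 m^2, so 2.3395416 m^2 = 2.3395416 / 0.09290304 = 25.182616 sqft ≈ 25.18 sqft (4 s.f.).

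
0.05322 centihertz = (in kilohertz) 1 centihertz = 0.01 Hz, so 0.05322 centihertz = 0.05322 * 0.01 = 0.0005322 Hz. 1 kilohertz = 1000 Hz, so 0.0005322 Hz = 0.0005322 / 1000 = 5.322e-07 kilohertz. Final answer: 5.322e-07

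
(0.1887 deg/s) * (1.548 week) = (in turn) 490.7. Check: 1 deg/s = 0.017453293 rad/s, so 0.1887 deg/s = 0.1887 * 0.017453293 = 0.0032934363 rad/s. 1 week = 604800 s, so 1.548 week = 1.548 * 604800 = 936230.4 s. Combine: 0.0032934363 rad/s * 936230.4 s = 3083.4152 rad. 1 turn = 6.2831853 rad, so 3083.4152 rad = 3083.4152 / 6.2831853 = 490.74077 turn ≈ 490.7 turn (4 s.f.).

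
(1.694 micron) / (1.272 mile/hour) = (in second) 1 micron = 1e-06 m, so 1.694 micron = 1.694 * 1e-06 = 1.694e-06 m. 1 mile/hour = 0.44704 m/s, so 1.272 mile/hour = 1.272 * 0.44704 = 0.56863488 m/s. Combine: 1.694e-06 m / 0.56863488 m/s = 2.9790645e-06 s. 2.9790645e-06 s = 2.9790645e-06 second ≈ 2.979e-06 second (4 s.f.). Final answer: 2.979e-06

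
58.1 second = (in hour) 58.1 second = 58.1 s. 1 hour = 3600 s, so 58.1 s = 58.1 / 3600 = 0.016138889 hour ≈ 0.01614 hour (4 s.f.). Final answer: 0.01614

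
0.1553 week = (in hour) 1 week = 604800 s, so 0.1553 week = 0.1553 * 604800 = 93925.44 s. 1 hour = 3600 s, so 93925.44 s = 93925.44 / 3600 = 26.0904 hour ≈ 26.09 hour (4 s.f.). Final answer: 26.09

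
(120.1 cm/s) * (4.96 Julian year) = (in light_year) 1 cm/s = 0.01 m/s, so 120.1 cm/s = 120.1 * 0.01 = 1.201 m/s. 1 Julian year = 31557600 s, so 4.96 Julian year = 4.96 * 31557600 = 1.565257e+08 s. Combine: 1.201 m/s * 1.565257e+08 s = 1.8798736e+08 m. 1 light_year = 9.4607305e+15 m, so 1.8798736e+08 m = 1.8798736e+08 / 9.4607305e+15 = 1.987028e-08 light_year ≈ 1.987e-08 light_year (4 s.f.). Final answer: 1.987e-08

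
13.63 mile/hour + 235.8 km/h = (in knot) 1 mile/hour = 0.44704 m/s, so 13.63 mile/hour = 13.63 * 0.44704 = 6.0931552 m/s. 1 km/h = 0.27777778 m/s, so 235.8 km/h = 235.8 * 0.27777778 = 65.5 m/s. Sum: 6.0931552 + 65.5 = 71.593155 m/s. 1 knot = 0.51444444 m/s, so 71.593155 m/s = 71.593155 / 0.51444444 = 139.16596 knot ≈ 139.2 knot (4 s.f.). Final answer: 139.2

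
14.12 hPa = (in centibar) 1.412. Check: 1 hPa = 100 Pa, so 14.12 hPa = 14.12 * 100 = 1412 Pa. 1 centibar = 1000 Pa, so 1412 Pa = 1412 / 1000 = 1.412 centibar.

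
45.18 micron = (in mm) 1 micron = 1e-06 m, so 45.18 micron = 45.18 * 1e-06 = 4.518e-05 m. 1 mm = 0.001 m, so 4.518e-05 m = 4.518e-05 / 0.001 = 0.04518 mm. Final answer: 0.04518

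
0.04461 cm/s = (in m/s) 0.0004461. Check: 1 cm/s = 0.01 m/s, so 0.04461 cm/s = 0.04461 * 0.01 = 0.0004461 m/s. Result: 0.0004461 m/s.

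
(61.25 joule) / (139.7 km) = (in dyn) 61.25 joule = 61.25 J. 1 km = 1000 m, so 139.7 km = 139.7 * 1000 = 139700 m. Combine: 61.25 J / 139700 m = 0.00043843951 N. 1 dyn = 1e-05 N, so 0.00043843951 N = 0.00043843951 / 1e-05 = 43.843951 dyn ≈ 43.84 dyn (4 s.f.). Final answer: 43.84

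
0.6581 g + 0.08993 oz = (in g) 3.208. Check: 1 g = 0.001 kg, so 0.6581 g = 0.6581 * 0.001 = 0.0006581 kg. 1 oz = 0.028349523 kg, so 0.08993 oz = 0.08993 * 0.028349523 = 0.0025494726 kg. Sum: 0.0006581 + 0.0025494726 = 0.0032075726 kg. 1 g = 0.001 kg, so 0.0032075726 kg = 0.0032075726 / 0.001 = 3.2075726 g ≈ 3.208 g (4 s.f.).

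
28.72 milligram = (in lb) 6.332e-05. Check: 1 milligram = 1e-06 kg, so 28.72 milligram = 28.72 * 1e-06 = 2.872e-05 kg. 1 lb = 0.45359237 kg, so 2.872e-05 kg = 2.872e-05 / 0.45359237 = 6.3316762e-05 lb ≈ 6.332e-05 lb (4 s.f.).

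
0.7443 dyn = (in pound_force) 1 dyn = 1e-05 N, so 0.7443 dyn = 0.7443 * 1e-05 = 7.443e-06 N. 1 pound_force = 4.4482216 N, so 7.443e-06 N = 7.443e-06 / 4.4482216 = 1.673253e-06 pound_force ≈ 1.673e-06 pound_force (4 s.f.). Final answer: 1.673e-06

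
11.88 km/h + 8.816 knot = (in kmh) 1 km/h = 0.27777778 m/s, so 11.88 km/h = 11.88 * 0.27777778 = 3.3 m/s. 1 knot = 0.51444444 m/s, so 8.816 knot = 8.816 * 0.51444444 = 4.5353422 m/s. Sum: 3.3 + 4.5353422 = 7.8353422 m/s. 1 kmh = 0.27777778 m/s, so 7.8353422 m/s = 7.8353422 / 0.27777778 = 28.207232 kmh ≈ 28.21 kmh (4 s.f.). Final answer: 28.21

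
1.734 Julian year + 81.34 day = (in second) 1 Julian year = 31557600 s, so 1.734 Julian year = 1.734 * 31557600 = 54720878 s. 1 day = 86400 s, so 81.34 day = 81.34 * 86400 = 7027776 s. Sum: 54720878 + 7027776 = 61748654 s. 61748654 s = 61748654 second ≈ 6.175e+07 second (4 s.f.). Final answer: 6.175e+07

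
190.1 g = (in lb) 0.4191. Check: 1 g = 0.001 kg, so 190.1 g = 190.1 * 0.001 = 0.1901 kg. 1 lb = 0.45359237 kg, so 0.1901 kg = 0.1901 / 0.45359237 = 0.41909876 lb ≈ 0.4191 lb (4 s.f.).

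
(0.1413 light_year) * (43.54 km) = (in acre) 1.438e+16. Check: 1 light_year = 9.4607305e+15 m, so 0.1413 light_year = 0.1413 * 9.4607305e+15 = 1.3368012e+15 m. 1 km = 1000 m, so 43.54 km = 43.54 * 1000 = 43540 m. Combine: 1.3368012e+15 m * 43540 m = 5.8204325e+19 m^2. 1 acre = 4046.8564 m^2, so 5.8204325e+19 m^2 = 5.8204325e+19 / 4046.8564 = 1.4382602e+16 acre ≈ 1.438e+16 acre (4 s.f.).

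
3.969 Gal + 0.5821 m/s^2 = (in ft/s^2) 2.04. Check: 1 Gal = 0.01 m/s^2, so 3.969 Gal = 3.969 * 0.01 = 0.03969 m/s^2. 0.5821 m/s^2 is already in m/s^2. Sum: 0.03969 + 0.5821 = 0.62179 m/s^2. 1 ft/s^2 = 0.3048 m/s^2, so 0.62179 m/s^2 = 0.62179 / 0.3048 = 2.0399934 ft/s^2 ≈ 2.04 ft/s^2 (4 s.f.).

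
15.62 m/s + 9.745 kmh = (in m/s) 18.33. Check: 15.62 m/s is already in m/s. 1 kmh = 0.27777778 m/s, so 9.745 kmh = 9.745 * 0.27777778 = 2.7069444 m/s. Sum: 15.62 + 2.7069444 = 18.326944 m/s. Result: 18.326944 m/s ≈ 18.33 m/s (4 s.f.).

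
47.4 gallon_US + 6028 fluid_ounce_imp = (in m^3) 0.3507. Check: 1 gallon_US = 0.0037854118 m^3, so 47.4 gallon_US = 47.4 * 0.0037854118 = 0.17942852 m^3. 1 fluid_ounce_imp = 2.8413063e-05 m^3, so 6028 fluid_ounce_imp = 6028 * 2.8413063e-05 = 0.17127394 m^3. Sum: 0.17942852 + 0.17127394 = 0.35070246 m^3. Result: 0.35070246 m^3 ≈ 0.3507 m^3 (4 s.f.).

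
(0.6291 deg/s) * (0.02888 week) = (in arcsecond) 3.956e+07. Check: 1 deg/s = 0.017453293 rad/s, so 0.6291 deg/s = 0.6291 * 0.017453293 = 0.010979866 rad/s. 1 week = 604800 s, so 0.02888 week = 0.02888 * 604800 = 17466.624 s. Combine: 0.010979866 rad/s * 17466.624 s = 191.7812 rad. 1 arcsecond = 4.8481368e-06 rad, so 191.7812 rad = 191.7812 / 4.8481368e-06 = 39557711 arcsecond ≈ 3.956e+07 arcsecond (4 s.f.).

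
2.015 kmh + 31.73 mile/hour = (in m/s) 14.74. Check: 1 kmh = 0.27777778 m/s, so 2.015 kmh = 2.015 * 0.27777778 = 0.55972222 m/s. 1 mile/hour = 0.44704 m/s, so 31.73 mile/hour = 31.73 * 0.44704 = 14.184579 m/s. Sum: 0.55972222 + 14.184579 = 14.744301 m/s. Result: 14.744301 m/s ≈ 14.74 m/s (4 s.f.).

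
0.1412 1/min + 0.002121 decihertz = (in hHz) 1 1/min = 0.016666667 Hz, so 0.1412 1/min = 0.1412 * 0.016666667 = 0.0023533333 Hz. 1 decihertz = 0.1 Hz, so 0.002121 decihertz = 0.002121 * 0.1 = 0.0002121 Hz. Sum: 0.0023533333 + 0.0002121 = 0.0025654333 Hz. 1 hHz = 100 Hz, so 0.0025654333 Hz = 0.0025654333 / 100 = 2.5654333e-05 hHz ≈ 2.565e-05 hHz (4 s.f.). Final answer: 2.565e-05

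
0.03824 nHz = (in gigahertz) 1 nHz = 1e-09 Hz, so 0.03824 nHz = 0.03824 * 1e-09 = 3.824e-11 Hz. 1 gigahertz = 1e+09 Hz, so 3.824e-11 Hz = 3.824e-11 / 1e+09 = 3.824e-20 gigahertz. Final answer: 3.824e-20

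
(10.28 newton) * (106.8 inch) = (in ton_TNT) 10.28 newton = 10.28 N. 1 inch = 0.0254 m, so 106.8 inch = 106.8 * 0.0254 = 2.71272 m. Combine: 10.28 N * 2.71272 m = 27.886762 J. 1 ton_TNT = 4.184e+09 J, so 27.886762 J = 27.886762 / 4.184e+09 = 6.665096e-09 ton_TNT ≈ 6.665e-09 ton_TNT (4 s.f.). Final answer: 6.665e-09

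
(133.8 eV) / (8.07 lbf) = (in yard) 6.531e-19. Check: 1 eV = 1.6021766e-19 J, so 133.8 eV = 133.8 * 1.6021766e-19 = 2.1437123e-17 J. 1 lbf = 4.4482216 N, so 8.07 lbf = 8.07 * 4.4482216 = 35.897148 N. Combine: 2.1437123e-17 J / 35.897148 N = 5.9718179e-19 m. 1 yard = 0.9144 m, so 5.9718179e-19 m = 5.9718179e-19 / 0.9144 = 6.5308595e-19 yard ≈ 6.531e-19 yard (4 s.f.).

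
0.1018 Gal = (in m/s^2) 1 Gal = 0.01 m/s^2, so 0.1018 Gal = 0.1018 * 0.01 = 0.001018 m/s^2. Result: 0.001018 m/s^2. Final answer: 0.001018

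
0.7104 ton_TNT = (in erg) 1 ton_TNT = 4.184e+09 J, so 0.7104 ton_TNT = 0.7104 * 4.184e+09 = 2.9723136e+09 J. 1 erg = 1e-07 J, so 2.9723136e+09 J = 2.9723136e+09 / 1e-07 = 2.9723136e+16 erg ≈ 2.972e+16 erg (4 s.f.). Final answer: 2.972e+16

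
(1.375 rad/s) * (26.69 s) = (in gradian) 1.375 rad/s is already in rad/s. 26.69 s is already in s. Combine: 1.375 rad/s * 26.69 s = 36.69875 rad. 1 gradian = 0.015707963 rad, so 36.69875 rad = 36.69875 / 0.015707963 = 2336.315 gradian ≈ 2336 gradian (4 s.f.). Final answer: 2336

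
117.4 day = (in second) 1 day = 86400 s, so 117.4 day = 117.4 * 86400 = 10143360 s. 10143360 s = 10143360 second ≈ 1.014e+07 second (4 s.f.). Final answer: 1.014e+07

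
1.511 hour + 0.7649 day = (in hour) 1 hour = 3600 s, so 1.511 hour = 1.511 * 3600 = 5439.6 s. 1 day = 86400 s, so 0.7649 day = 0.7649 * 86400 = 66087.36 s. Sum: 5439.6 + 66087.36 = 71526.96 s. 1 hour = 3600 s, so 71526.96 s = 71526.96 / 3600 = 19.8686 hour ≈ 19.87 hour (4 s.f.). Final answer: 19.87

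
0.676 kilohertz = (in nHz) 6.76e+11. Check: 1 kilohertz = 1000 Hz, so 0.676 kilohertz = 0.676 * 1000 = 676 Hz. 1 nHz = 1e-09 Hz, so 676 Hz = 676 / 1e-09 = 6.76e+11 nHz.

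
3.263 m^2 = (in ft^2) 1 ft^2 = 0.09290304 m^2, so 3.263 m^2 = 3.263 / 0.09290304 = 35.12264 ft^2 ≈ 35.12 ft^2 (4 s.f.). Final answer: 35.12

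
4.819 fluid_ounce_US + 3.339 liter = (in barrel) 1 fluid_ounce_US = 2.957353e-05 m^3, so 4.819 fluid_ounce_US = 4.819 * 2.957353e-05 = 0.00014251484 m^3. 1 liter = 0.001 m^3, so 3.339 liter = 3.339 * 0.001 = 0.003339 m^3. Sum: 0.00014251484 + 0.003339 = 0.0034815148 m^3. 1 barrel = 0.15898729 m^3, so 0.0034815148 m^3 = 0.0034815148 / 0.15898729 = 0.02189807 barrel ≈ 0.0219 barrel (4 s.f.). Final answer: 0.0219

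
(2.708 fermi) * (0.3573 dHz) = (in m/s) 1 fermi = 1e-15 m, so 2.708 fermi = 2.708 * 1e-15 = 2.708e-15 m. 1 dHz = 0.1 Hz, so 0.3573 dHz = 0.3573 * 0.1 = 0.03573 Hz. Combine: 2.708e-15 m * 0.03573 Hz = 9.675684e-17 m/s. Result: 9.675684e-17 m/s ≈ 9.676e-17 m/s (4 s.f.). Final answer: 9.676e-17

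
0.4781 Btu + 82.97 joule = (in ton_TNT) 1 Btu = 1055.0559 J, so 0.4781 Btu = 0.4781 * 1055.0559 = 504.4222 J. 82.97 joule = 82.97 J. Sum: 504.4222 + 82.97 = 587.3922 J. 1 ton_TNT = 4.184e+09 J, so 587.3922 J = 587.3922 / 4.184e+09 = 1.4039011e-07 ton_TNT ≈ 1.404e-07 ton_TNT (4 s.f.). Final answer: 1.404e-07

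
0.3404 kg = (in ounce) 12.01. Check: 1 ounce = 0.028349523 kg, so 0.3404 kg = 0.3404 / 0.028349523 = 12.007257 ounce ≈ 12.01 ounce (4 s.f.).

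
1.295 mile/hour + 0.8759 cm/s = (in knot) 1.142. Check: 1 mile/hour = 0.44704 m/s, so 1.295 mile/hour = 1.295 * 0.44704 = 0.5789168 m/s. 1 cm/s = 0.01 m/s, so 0.8759 cm/s = 0.8759 * 0.01 = 0.008759 m/s. Sum: 0.5789168 + 0.008759 = 0.5876758 m/s. 1 knot = 0.51444444 m/s, so 0.5876758 m/s = 0.5876758 / 0.51444444 = 1.1423504 knot ≈ 1.142 knot (4 s.f.).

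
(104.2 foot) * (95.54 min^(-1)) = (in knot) 98.31. Check: 1 foot = 0.3048 m, so 104.2 foot = 104.2 * 0.3048 = 31.76016 m. 1 min^(-1) = 0.016666667 Hz, so 95.54 min^(-1) = 95.54 * 0.016666667 = 1.5923333 Hz. Combine: 31.76016 m * 1.5923333 Hz = 50.572761 m/s. 1 knot = 0.51444444 m/s, so 50.572761 m/s = 50.572761 / 0.51444444 = 98.305584 knot ≈ 98.31 knot (4 s.f.).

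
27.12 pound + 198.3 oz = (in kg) 17.92. Check: 1 pound = 0.45359237 kg, so 27.12 pound = 27.12 * 0.45359237 = 12.301425 kg. 1 oz = 0.028349523 kg, so 198.3 oz = 198.3 * 0.028349523 = 5.6217104 kg. Sum: 12.301425 + 5.6217104 = 17.923136 kg. Result: 17.923136 kg ≈ 17.92 kg (4 s.f.).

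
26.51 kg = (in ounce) 935.1. Check: 1 ounce = 0.028349523 kg, so 26.51 kg = 26.51 / 0.028349523 = 935.11273 ounce ≈ 935.1 ounce (4 s.f.).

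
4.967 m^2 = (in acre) 0.001227. Check: 1 acre = 4046.8564 m^2, so 4.967 m^2 = 4.967 / 4046.8564 = 0.0012273724 acre ≈ 0.001227 acre (4 s.f.).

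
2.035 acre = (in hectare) 1 acre = 4046.8564 m^2, so 2.035 acre = 2.035 * 4046.8564 = 8235.3528 m^2. 1 hectare = 10000 m^2, so 8235.3528 m^2 = 8235.3528 / 10000 = 0.82353528 hectare ≈ 0.8235 hectare (4 s.f.). Final answer: 0.8235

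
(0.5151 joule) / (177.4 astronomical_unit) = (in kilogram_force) 1.979e-15. Check: 0.5151 joule = 0.5151 J. 1 astronomical_unit = 1.4959787e+11 m, so 177.4 astronomical_unit = 177.4 * 1.4959787e+11 = 2.6538662e+13 m. Combine: 0.5151 J / 2.6538662e+13 m = 1.9409418e-14 N. 1 kilogram_force = 9.80665 N, so 1.9409418e-14 N = 1.9409418e-14 / 9.80665 = 1.9792099e-15 kilogram_force ≈ 1.979e-15 kilogram_force (4 s.f.).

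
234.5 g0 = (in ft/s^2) 7545. Check: 1 g0 = 9.80665 m/s^2, so 234.5 g0 = 234.5 * 9.80665 = 2299.6594 m/s^2. 1 ft/s^2 = 0.3048 m/s^2, so 2299.6594 m/s^2 = 2299.6594 / 0.3048 = 7544.8144 ft/s^2 ≈ 7545 ft/s^2 (4 s.f.).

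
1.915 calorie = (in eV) 5.001e+19. Check: 1 calorie = 4.184 J, so 1.915 calorie = 1.915 * 4.184 = 8.01236 J. 1 eV = 1.6021766e-19 J, so 8.01236 J = 8.01236 / 1.6021766e-19 = 5.0009218e+19 eV ≈ 5.001e+19 eV (4 s.f.).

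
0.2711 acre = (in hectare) 0.1097. Check: 1 acre = 4046.8564 m^2, so 0.2711 acre = 0.2711 * 4046.8564 = 1097.1028 m^2. 1 hectare = 10000 m^2, so 1097.1028 m^2 = 1097.1028 / 10000 = 0.10971028 hectare ≈ 0.1097 hectare (4 s.f.).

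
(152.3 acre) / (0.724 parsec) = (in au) 1.844e-22. Check: 1 acre = 4046.8564 m^2, so 152.3 acre = 152.3 * 4046.8564 = 616336.23 m^2. 1 parsec = 3.0856776e+16 m, so 0.724 parsec = 0.724 * 3.0856776e+16 = 2.2340306e+16 m. Combine: 616336.23 m^2 / 2.2340306e+16 m = 2.7588532e-11 m. 1 au = 1.4959787e+11 m, so 2.7588532e-11 m = 2.7588532e-11 / 1.4959787e+11 = 1.8441794e-22 au ≈ 1.844e-22 au (4 s.f.).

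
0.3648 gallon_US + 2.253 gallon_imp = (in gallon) 1 gallon_US = 0.0037854118 m^3, so 0.3648 gallon_US = 0.3648 * 0.0037854118 = 0.0013809182 m^3. 1 gallon_imp = 0.00454609 m^3, so 2.253 gallon_imp = 2.253 * 0.00454609 = 0.010242341 m^3. Sum: 0.0013809182 + 0.010242341 = 0.011623259 m^3. 1 gallon = 0.0037854118 m^3, so 0.011623259 m^3 = 0.011623259 / 0.0037854118 = 3.0705402 gallon ≈ 3.071 gallon (4 s.f.). Final answer: 3.071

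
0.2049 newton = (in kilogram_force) 0.02089. Check: 0.2049 newton = 0.2049 N. 1 kilogram_force = 9.80665 N, so 0.2049 N = 0.2049 / 9.80665 = 0.020893985 kilogram_force ≈ 0.02089 kilogram_force (4 s.f.).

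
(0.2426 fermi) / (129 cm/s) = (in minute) 3.134e-18. Check: 1 fermi = 1e-15 m, so 0.2426 fermi = 0.2426 * 1e-15 = 2.426e-16 m. 1 cm/s = 0.01 m/s, so 129 cm/s = 129 * 0.01 = 1.29 m/s. Combine: 2.426e-16 m / 1.29 m/s = 1.8806202e-16 s. 1 minute = 60 s, so 1.8806202e-16 s = 1.8806202e-16 / 60 = 3.1343669e-18 minute ≈ 3.134e-18 minute (4 s.f.).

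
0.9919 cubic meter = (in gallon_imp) 0.9919 cubic meter = 0.9919 m^3. 1 gallon_imp = 0.00454609 m^3, so 0.9919 m^3 = 0.9919 / 0.00454609 = 218.1875 gallon_imp ≈ 218.2 gallon_imp (4 s.f.). Final answer: 218.2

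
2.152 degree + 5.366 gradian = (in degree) 6.981. Check: 1 degree = 0.017453293 rad, so 2.152 degree = 2.152 * 0.017453293 = 0.037559486 rad. 1 gradian = 0.015707963 rad, so 5.366 gradian = 5.366 * 0.015707963 = 0.084288931 rad. Sum: 0.037559486 + 0.084288931 = 0.12184842 rad. 1 degree = 0.017453293 rad, so 0.12184842 rad = 0.12184842 / 0.017453293 = 6.9814 degree ≈ 6.981 degree (4 s.f.).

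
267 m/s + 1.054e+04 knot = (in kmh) 2.048e+04. Check: 267 m/s is already in m/s. 1 knot = 0.51444444 m/s, so 1.054e+04 knot = 1.054e+04 * 0.51444444 = 5422.2444 m/s. Sum: 267 + 5422.2444 = 5689.2444 m/s. 1 kmh = 0.27777778 m/s, so 5689.2444 m/s = 5689.2444 / 0.27777778 = 20481.28 kmh ≈ 2.048e+04 kmh (4 s.f.).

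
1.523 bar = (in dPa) 1.523e+06. Check: 1 bar = 100000 Pa, so 1.523 bar = 1.523 * 100000 = 152300 Pa. 1 dPa = 0.1 Pa, so 152300 Pa = 152300 / 0.1 = 1523000 dPa ≈ 1.523e+06 dPa (4 s.f.).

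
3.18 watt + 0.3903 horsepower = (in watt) 294.2. Check: 3.18 watt = 3.18 W. 1 horsepower = 745.69987 W, so 0.3903 horsepower = 0.3903 * 745.69987 = 291.04666 W. Sum: 3.18 + 291.04666 = 294.22666 W. 294.22666 W = 294.22666 watt ≈ 294.2 watt (4 s.f.).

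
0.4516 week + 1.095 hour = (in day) 3.207. Check: 1 week = 604800 s, so 0.4516 week = 0.4516 * 604800 = 273127.68 s. 1 hour = 3600 s, so 1.095 hour = 1.095 * 3600 = 3942 s. Sum: 273127.68 + 3942 = 277069.68 s. 1 day = 86400 s, so 277069.68 s = 277069.68 / 86400 = 3.206825 day ≈ 3.207 day (4 s.f.).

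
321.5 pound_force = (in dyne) 1 pound_force = 4.4482216 N, so 321.5 pound_force = 321.5 * 4.4482216 = 1430.1032 N. 1 dyne = 1e-05 N, so 1430.1032 N = 1430.1032 / 1e-05 = 1.4301032e+08 dyne ≈ 1.43e+08 dyne (4 s.f.). Final answer: 1.43e+08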